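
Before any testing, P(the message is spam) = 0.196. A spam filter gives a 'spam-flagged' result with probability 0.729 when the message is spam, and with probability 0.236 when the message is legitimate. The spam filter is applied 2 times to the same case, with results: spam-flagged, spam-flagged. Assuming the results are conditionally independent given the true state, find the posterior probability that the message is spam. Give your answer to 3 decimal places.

Let H be the event that the message is spam; start with P(H) = 0.196. P('spam-flagged'|H) = 0.729, P('spam-flagged'|¬H) = 0.236.
Update on result 1 ('spam-flagged'): P(H) ← 0.729·0.1960 / (0.729·0.1960 + 0.236·0.8040) = 0.14288/0.33263 = 0.4296.
Update on result 2 ('spam-flagged'): P(H) ← 0.729·0.4296 / (0.729·0.4296 + 0.236·0.5704) = 0.31315/0.44777 = 0.6993.

Posterior P(H) ≈ 0.699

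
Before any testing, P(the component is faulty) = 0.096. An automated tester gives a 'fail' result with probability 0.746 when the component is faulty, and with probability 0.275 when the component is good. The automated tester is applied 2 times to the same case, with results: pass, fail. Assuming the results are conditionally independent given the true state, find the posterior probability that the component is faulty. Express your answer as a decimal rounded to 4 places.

Let H be the event that the component is faulty; start with P(H) = 0.096. P('fail'|H) = 0.746, P('fail'|¬H) = 0.275.
Update on result 1 ('pass'): P(H) ← 0.254·0.0960 / (0.254·0.0960 + 0.725·0.9040) = 0.024384/0.67978 = 0.0359.
Update on result 2 ('fail'): P(H) ← 0.746·0.0359 / (0.746·0.0359 + 0.275·0.9641) = 0.026759/0.29189 = 0.0917.

Posterior P(H) ≈ 0.0917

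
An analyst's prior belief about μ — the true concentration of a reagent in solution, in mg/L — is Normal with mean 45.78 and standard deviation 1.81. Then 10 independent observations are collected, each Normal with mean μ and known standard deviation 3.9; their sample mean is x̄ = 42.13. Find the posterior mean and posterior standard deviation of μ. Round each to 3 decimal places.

Prior precision 1/τ₀² = 1/1.81² = 0.305241; data precision n/σ² = 10/3.9² = 0.657462.
Posterior precision = 0.305241 + 0.657462 = 0.962703, giving posterior SD = 1/√0.962703 = 1.019.
Posterior mean = (0.305241·45.78 + 0.657462·42.13) / 0.962703 = 43.287.

Posterior mean ≈ 43.287; posterior SD ≈ 1.019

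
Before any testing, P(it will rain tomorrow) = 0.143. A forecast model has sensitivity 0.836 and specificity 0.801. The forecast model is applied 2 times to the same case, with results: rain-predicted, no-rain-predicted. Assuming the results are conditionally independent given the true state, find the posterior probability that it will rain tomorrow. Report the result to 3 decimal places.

Posterior P(H) ≈ 0.126

Let H be the event that it will rain tomorrow; start with P(H) = 0.143. P('rain-predicted'|H) = 0.836, P('rain-predicted'|¬H) = 0.199.
Update on result 1 ('rain-predicted'): P(H) ← 0.836·0.1430 / (0.836·0.1430 + 0.199·0.8570) = 0.11955/0.29009 = 0.4121.
Update on result 2 ('no-rain-predicted'): P(H) ← 0.164·0.4121 / (0.164·0.4121 + 0.801·0.5879) = 0.067585/0.53849 = 0.1255.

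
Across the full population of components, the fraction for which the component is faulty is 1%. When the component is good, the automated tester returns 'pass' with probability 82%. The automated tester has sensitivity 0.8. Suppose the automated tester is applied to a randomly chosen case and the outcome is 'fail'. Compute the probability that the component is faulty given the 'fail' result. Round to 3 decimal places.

P(H | E) ≈ 0.043

Write H for 'the component is faulty'. Prior odds H:¬H = 0.01/0.99 = 0.010101. For the 'fail' outcome, the likelihood ratio is 0.8/0.18 = 4.4444.
Posterior odds = 0.010101 × 4.4444 = 0.044893, so P(H|E) = 0.044893/(1+0.044893) = 0.043.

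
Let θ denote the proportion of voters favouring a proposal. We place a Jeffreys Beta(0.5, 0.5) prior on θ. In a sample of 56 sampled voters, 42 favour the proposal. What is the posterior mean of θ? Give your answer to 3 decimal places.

Posterior mean ≈ 0.746

The binomial likelihood is conjugate to the Beta prior: with 42 successes and 14 failures, the posterior is Beta(0.5+42, 0.5+14) = Beta(42.5, 14.5).
E[θ | data] = 42.5/(42.5+14.5) = 0.746.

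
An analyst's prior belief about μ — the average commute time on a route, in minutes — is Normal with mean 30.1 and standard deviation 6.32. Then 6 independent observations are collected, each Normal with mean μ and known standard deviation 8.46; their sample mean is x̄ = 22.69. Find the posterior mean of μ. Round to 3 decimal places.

With known σ, the Normal prior is conjugate. Weight on the data is w = (n/σ²)/(n/σ² + 1/τ₀²) = 0.0838321/(0.0838321+0.0250361) = 0.77003.
Posterior mean = w·x̄ + (1−w)·μ₀ = 0.77003·22.69 + 0.22997·30.1 = 24.394.

Posterior mean ≈ 24.394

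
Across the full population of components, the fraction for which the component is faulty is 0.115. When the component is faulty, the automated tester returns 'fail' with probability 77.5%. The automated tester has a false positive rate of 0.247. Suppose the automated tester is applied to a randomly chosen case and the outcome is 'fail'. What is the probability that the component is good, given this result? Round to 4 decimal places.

Let H be the event that the component is faulty. P(H) = 0.115, so P(¬H) = 0.885. With E the 'fail' result, P(E|H) = 0.775 and P(E|¬H) = 0.247.
P(E) = 0.775·0.115 + 0.247·0.885 = 0.089125 + 0.21860 = 0.30772.
By Bayes' theorem, P(H|E) = 0.089125 / 0.30772 = 0.2896. Hence P(¬H|E) = 1 − 0.2896 = 0.7104.

P(¬H | E) ≈ 0.7104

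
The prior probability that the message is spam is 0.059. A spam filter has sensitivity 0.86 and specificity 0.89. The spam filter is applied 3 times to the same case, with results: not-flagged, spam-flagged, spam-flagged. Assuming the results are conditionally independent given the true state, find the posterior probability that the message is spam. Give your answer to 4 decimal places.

Posterior P(H) ≈ 0.3761

With H the event that the message is spam, the joint likelihood of the observed sequence is P(data|H) = 0.14·0.86·0.86 = 0.10354 and P(data|¬H) = 0.89·0.11·0.11 = 0.010769.
Bayes: P(H|data) = 0.059·0.10354 / (0.059·0.10354 + 0.941·0.010769) = 0.0061091/0.016243 = 0.3761.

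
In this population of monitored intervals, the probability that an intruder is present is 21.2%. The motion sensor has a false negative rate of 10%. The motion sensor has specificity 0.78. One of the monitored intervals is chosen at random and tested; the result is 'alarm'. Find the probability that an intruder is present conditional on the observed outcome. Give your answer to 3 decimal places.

Write H for 'an intruder is present'. Prior odds H:¬H = 0.212/0.788 = 0.26904. For the 'alarm' outcome, the likelihood ratio is 0.9/0.22 = 4.0909.
Posterior odds = 0.26904 × 4.0909 = 1.1006, so P(H|E) = 1.1006/(1+1.1006) = 0.524.

P(H | E) ≈ 0.524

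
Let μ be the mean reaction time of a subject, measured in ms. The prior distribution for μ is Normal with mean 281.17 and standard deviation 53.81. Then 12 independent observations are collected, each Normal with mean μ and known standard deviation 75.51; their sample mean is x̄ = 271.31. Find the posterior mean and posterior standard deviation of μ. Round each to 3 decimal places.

With known σ, the Normal prior is conjugate. Weight on the data is w = (n/σ²)/(n/σ² + 1/τ₀²) = 0.00210461/(0.00210461+0.00034536) = 0.85903.
Posterior mean = w·x̄ + (1−w)·μ₀ = 0.85903·271.31 + 0.14097·281.17 = 272.700. Posterior variance = 1/(0.00210461+0.00034536) = 408.167, so SD = 20.203.

Posterior mean ≈ 272.700; posterior SD ≈ 20.203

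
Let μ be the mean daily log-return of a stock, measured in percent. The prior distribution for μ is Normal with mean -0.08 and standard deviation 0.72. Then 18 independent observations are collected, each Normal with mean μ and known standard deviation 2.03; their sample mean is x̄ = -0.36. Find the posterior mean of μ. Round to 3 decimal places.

Prior precision 1/τ₀² = 1/0.72² = 1.92901; data precision n/σ² = 18/2.03² = 4.36798.
Posterior precision = 1.92901 + 4.36798 = 6.29699.
Posterior mean = (1.92901·-0.08 + 4.36798·-0.36) / 6.29699 = -0.274.

Posterior mean ≈ -0.274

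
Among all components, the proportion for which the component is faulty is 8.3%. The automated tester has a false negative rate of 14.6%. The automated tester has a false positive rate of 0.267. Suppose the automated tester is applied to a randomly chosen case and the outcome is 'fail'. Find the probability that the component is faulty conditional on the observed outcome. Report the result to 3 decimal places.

P(H | E) ≈ 0.225

Let H be the event that the component is faulty. P(H) = 0.083, so P(¬H) = 0.917. With E the 'fail' result, P(E|H) = 0.854 and P(E|¬H) = 0.267.
P(E) = 0.854·0.083 + 0.267·0.917 = 0.070882 + 0.24484 = 0.31572.
By Bayes' theorem, P(H|E) = 0.070882 / 0.31572 = 0.225.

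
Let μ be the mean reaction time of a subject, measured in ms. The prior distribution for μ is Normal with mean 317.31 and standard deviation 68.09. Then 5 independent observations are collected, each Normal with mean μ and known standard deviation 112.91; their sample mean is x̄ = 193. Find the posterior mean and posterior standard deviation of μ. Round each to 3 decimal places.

Posterior mean ≈ 237.108; posterior SD ≈ 40.559

With known σ, the Normal prior is conjugate. Weight on the data is w = (n/σ²)/(n/σ² + 1/τ₀²) = 0.00039220/(0.00039220+0.00021569) = 0.64518.
Posterior mean = w·x̄ + (1−w)·μ₀ = 0.64518·193 + 0.35482·317.31 = 237.108. Posterior variance = 1/(0.00039220+0.00021569) = 1645.04, so SD = 40.559.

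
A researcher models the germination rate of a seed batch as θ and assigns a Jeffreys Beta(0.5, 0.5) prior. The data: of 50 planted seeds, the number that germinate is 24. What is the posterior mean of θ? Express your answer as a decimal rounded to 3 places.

Posterior mean ≈ 0.480

The binomial likelihood is conjugate to the Beta prior: with 24 successes and 26 failures, the posterior is Beta(0.5+24, 0.5+26) = Beta(24.5, 26.5).
Posterior mean = α/(α+β) = 24.5/51 = 0.480.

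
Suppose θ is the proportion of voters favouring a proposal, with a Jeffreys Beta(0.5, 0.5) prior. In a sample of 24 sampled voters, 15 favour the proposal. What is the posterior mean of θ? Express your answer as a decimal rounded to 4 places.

Observing 15 successes and 9 failures updates Beta(0.5, 0.5) by adding the success and failure counts to the two shape parameters: α = 0.5+15 = 15.5, β = 0.5+9 = 9.5.
E[θ | data] = 15.5/(15.5+9.5) = 0.6200.

Posterior mean ≈ 0.6200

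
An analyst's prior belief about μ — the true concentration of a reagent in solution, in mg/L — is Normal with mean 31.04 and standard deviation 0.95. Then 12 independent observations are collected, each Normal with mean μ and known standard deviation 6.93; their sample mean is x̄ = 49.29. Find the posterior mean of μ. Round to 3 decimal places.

Posterior mean ≈ 34.398

With known σ, the Normal prior is conjugate. Weight on the data is w = (n/σ²)/(n/σ² + 1/τ₀²) = 0.249870/(0.249870+1.10803) = 0.18401.
Posterior mean = w·x̄ + (1−w)·μ₀ = 0.18401·49.29 + 0.81599·31.04 = 34.398.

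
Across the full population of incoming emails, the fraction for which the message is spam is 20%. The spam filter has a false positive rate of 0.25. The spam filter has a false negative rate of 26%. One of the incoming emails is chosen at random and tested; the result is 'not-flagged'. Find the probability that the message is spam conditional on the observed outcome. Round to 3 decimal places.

P(H | E) ≈ 0.080

Write H for 'the message is spam'. Prior odds H:¬H = 0.2/0.8 = 0.25000. For the 'not-flagged' outcome, the likelihood ratio is 0.26/0.75 = 0.34667.
Posterior odds = 0.25000 × 0.34667 = 0.086667, so P(H|E) = 0.086667/(1+0.086667) = 0.080.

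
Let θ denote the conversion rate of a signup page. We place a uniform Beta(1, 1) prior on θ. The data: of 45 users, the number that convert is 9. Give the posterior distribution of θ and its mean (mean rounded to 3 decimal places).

Observing 9 successes and 36 failures updates Beta(1, 1) by adding the success and failure counts to the two shape parameters: α = 1+9 = 10, β = 1+36 = 37.
Posterior mean = α/(α+β) = 10/47 = 0.213.

Posterior: Beta(10, 37); mean ≈ 0.213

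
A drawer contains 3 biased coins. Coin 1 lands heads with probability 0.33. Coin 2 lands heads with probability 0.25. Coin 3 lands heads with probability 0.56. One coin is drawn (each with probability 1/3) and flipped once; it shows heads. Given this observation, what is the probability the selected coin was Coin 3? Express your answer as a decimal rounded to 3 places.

Posterior probability ≈ 0.491

Tabulate prior·likelihood by source: [1] prior 0.333333, lik 0.33, product 0.1100; [2] prior 0.333333, lik 0.25, product 0.08333; [3] prior 0.333333, lik 0.56, product 0.1867.
Normalizing constant = 0.38000; the posterior for Coin 3 is its product over the sum, 0.1867/0.38000 = 0.491.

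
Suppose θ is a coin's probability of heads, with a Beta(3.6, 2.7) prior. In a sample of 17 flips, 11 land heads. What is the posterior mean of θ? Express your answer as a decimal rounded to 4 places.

Observing 11 successes and 6 failures updates Beta(3.6, 2.7) by adding the success and failure counts to the two shape parameters: α = 3.6+11 = 14.6, β = 2.7+6 = 8.7.
Posterior mean = α/(α+β) = 14.6/23.3 = 0.6266.

Posterior mean ≈ 0.6266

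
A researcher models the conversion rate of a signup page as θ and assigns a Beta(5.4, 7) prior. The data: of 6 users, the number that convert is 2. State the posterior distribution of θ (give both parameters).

Posterior: Beta(7.4, 11)

The binomial likelihood is conjugate to the Beta prior: with 2 successes and 4 failures, the posterior is Beta(5.4+2, 7+4) = Beta(7.4, 11).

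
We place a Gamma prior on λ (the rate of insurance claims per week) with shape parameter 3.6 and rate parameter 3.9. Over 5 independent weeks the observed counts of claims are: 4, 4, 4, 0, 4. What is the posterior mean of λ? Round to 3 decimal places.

The Poisson likelihood adds the total count to the shape and the number of exposure periods to the rate. Here ∑xᵢ = 16 and n = 5, so shape 3.6→19.6 and rate 3.9→8.9.
E[λ | data] = 19.6/8.9 = 2.202.

Posterior mean ≈ 2.202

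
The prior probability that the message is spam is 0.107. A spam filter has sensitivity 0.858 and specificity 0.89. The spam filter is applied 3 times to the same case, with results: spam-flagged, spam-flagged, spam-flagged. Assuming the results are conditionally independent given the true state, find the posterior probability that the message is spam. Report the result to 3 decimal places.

Posterior P(H) ≈ 0.983

With H the event that the message is spam, the joint likelihood of the observed sequence is P(data|H) = 0.858·0.858·0.858 = 0.63163 and P(data|¬H) = 0.11·0.11·0.11 = 0.0013310.
Bayes: P(H|data) = 0.107·0.63163 / (0.107·0.63163 + 0.893·0.0013310) = 0.067584/0.068773 = 0.9827.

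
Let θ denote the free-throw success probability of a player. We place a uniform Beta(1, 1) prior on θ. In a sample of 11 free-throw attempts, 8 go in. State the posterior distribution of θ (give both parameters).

Posterior: Beta(9, 4)

Observing 8 successes and 3 failures updates Beta(1, 1) by adding the success and failure counts to the two shape parameters: α = 1+8 = 9, β = 1+3 = 4.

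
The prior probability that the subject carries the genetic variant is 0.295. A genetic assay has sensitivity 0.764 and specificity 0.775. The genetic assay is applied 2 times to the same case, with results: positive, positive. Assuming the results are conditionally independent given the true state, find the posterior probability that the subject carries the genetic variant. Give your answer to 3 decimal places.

Posterior P(H) ≈ 0.828

Let H be the event that the subject carries the genetic variant; start with P(H) = 0.295. P('positive'|H) = 0.764, P('positive'|¬H) = 0.225.
Update on result 1 ('positive'): P(H) ← 0.764·0.2950 / (0.764·0.2950 + 0.225·0.7050) = 0.22538/0.38401 = 0.5869.
Update on result 2 ('positive'): P(H) ← 0.764·0.5869 / (0.764·0.5869 + 0.225·0.4131) = 0.44841/0.54135 = 0.8283.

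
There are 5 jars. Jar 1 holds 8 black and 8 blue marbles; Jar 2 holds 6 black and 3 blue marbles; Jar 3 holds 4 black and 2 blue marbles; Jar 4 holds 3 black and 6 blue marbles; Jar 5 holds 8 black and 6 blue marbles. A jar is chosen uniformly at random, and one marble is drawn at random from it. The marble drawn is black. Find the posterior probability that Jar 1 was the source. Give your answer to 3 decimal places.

Posterior probability ≈ 0.183

P(black|Jar 1) = 0.5; P(black|Jar 2) = 0.6667; P(black|Jar 3) = 0.6667; P(black|Jar 4) = 0.3333; P(black|Jar 5) = 0.5714.
Prior × likelihood for each source: 0.2·0.5=0.1000, 0.2·0.6667=0.1333, 0.2·0.6667=0.1333, 0.2·0.3333=0.06667, 0.2·0.5714=0.1143. Summing gives P(black) = 0.54762.
P(Jar 1 | black) = 0.1000 / 0.54762 = 0.183.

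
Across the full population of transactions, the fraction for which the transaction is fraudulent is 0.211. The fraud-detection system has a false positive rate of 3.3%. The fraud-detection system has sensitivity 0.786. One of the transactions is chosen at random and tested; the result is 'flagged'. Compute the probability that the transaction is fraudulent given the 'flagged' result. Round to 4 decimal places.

P(H | E) ≈ 0.8643

Write H for 'the transaction is fraudulent'. Prior odds H:¬H = 0.211/0.789 = 0.26743. For the 'flagged' outcome, the likelihood ratio is 0.786/0.033 = 23.818.
Posterior odds = 0.26743 × 23.818 = 6.3696, so P(H|E) = 6.3696/(1+6.3696) = 0.8643.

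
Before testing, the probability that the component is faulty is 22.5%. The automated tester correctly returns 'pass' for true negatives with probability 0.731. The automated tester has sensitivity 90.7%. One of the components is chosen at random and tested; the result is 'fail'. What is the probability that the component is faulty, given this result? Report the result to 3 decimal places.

P(H | E) ≈ 0.495

Write H for 'the component is faulty'. Prior odds H:¬H = 0.225/0.775 = 0.29032. For the 'fail' outcome, the likelihood ratio is 0.907/0.269 = 3.3717.
Posterior odds = 0.29032 × 3.3717 = 0.97889, so P(H|E) = 0.97889/(1+0.97889) = 0.495.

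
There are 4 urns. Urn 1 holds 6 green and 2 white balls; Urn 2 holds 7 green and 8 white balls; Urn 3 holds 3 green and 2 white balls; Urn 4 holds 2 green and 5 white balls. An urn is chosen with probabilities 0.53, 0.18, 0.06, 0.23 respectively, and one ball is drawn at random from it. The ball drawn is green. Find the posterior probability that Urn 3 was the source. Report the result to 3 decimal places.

P(green|Urn 1) = 0.75; P(green|Urn 2) = 0.4667; P(green|Urn 3) = 0.6; P(green|Urn 4) = 0.2857.
Prior × likelihood for each source: 0.53·0.75=0.3975, 0.18·0.4667=0.08400, 0.06·0.6=0.03600, 0.23·0.2857=0.06571. Summing gives P(green) = 0.58321.
P(Urn 3 | green) = 0.03600 / 0.58321 = 0.062.

Posterior probability ≈ 0.062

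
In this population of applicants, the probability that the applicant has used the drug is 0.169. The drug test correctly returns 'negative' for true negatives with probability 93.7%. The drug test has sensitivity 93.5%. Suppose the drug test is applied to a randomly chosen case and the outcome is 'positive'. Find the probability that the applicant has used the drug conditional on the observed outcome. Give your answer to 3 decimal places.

Write H for 'the applicant has used the drug'. Prior odds H:¬H = 0.169/0.831 = 0.20337. For the 'positive' outcome, the likelihood ratio is 0.935/0.063 = 14.841.
Posterior odds = 0.20337 × 14.841 = 3.0183, so P(H|E) = 3.0183/(1+3.0183) = 0.751.

P(H | E) ≈ 0.751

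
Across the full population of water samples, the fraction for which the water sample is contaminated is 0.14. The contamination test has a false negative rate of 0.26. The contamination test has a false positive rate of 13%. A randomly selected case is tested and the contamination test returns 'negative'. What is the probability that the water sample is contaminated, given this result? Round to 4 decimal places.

Write H for 'the water sample is contaminated'. Prior odds H:¬H = 0.14/0.86 = 0.16279. For the 'negative' outcome, the likelihood ratio is 0.26/0.87 = 0.29885.
Posterior odds = 0.16279 × 0.29885 = 0.048650, so P(H|E) = 0.048650/(1+0.048650) = 0.0464.

P(H | E) ≈ 0.0464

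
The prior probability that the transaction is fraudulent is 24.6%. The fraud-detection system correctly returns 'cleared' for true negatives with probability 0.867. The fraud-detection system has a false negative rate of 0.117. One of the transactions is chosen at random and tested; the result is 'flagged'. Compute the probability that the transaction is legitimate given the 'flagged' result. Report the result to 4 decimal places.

Write H for 'the transaction is fraudulent'. Prior odds H:¬H = 0.246/0.754 = 0.32626. For the 'flagged' outcome, the likelihood ratio is 0.883/0.133 = 6.6391.
Posterior odds = 0.32626 × 6.6391 = 2.1661, so P(H|E) = 2.1661/(1+2.1661) = 0.6842. Then P(¬H|E) = 1 − 0.6842 = 0.3158.

P(¬H | E) ≈ 0.3158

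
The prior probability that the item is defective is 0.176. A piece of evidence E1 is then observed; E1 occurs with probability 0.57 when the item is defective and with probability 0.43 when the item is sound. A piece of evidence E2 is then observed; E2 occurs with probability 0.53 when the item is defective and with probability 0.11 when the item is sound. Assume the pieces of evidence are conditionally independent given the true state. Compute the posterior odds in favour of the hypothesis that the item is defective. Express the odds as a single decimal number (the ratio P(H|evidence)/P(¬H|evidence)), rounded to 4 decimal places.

Posterior odds ≈ 1.3642

Prior odds = 0.176/(1−0.176) = 0.21359.
Likelihood ratio for E1 = 0.57/0.43 = 1.3256.
Likelihood ratio for E2 = 0.53/0.11 = 4.8182.
Posterior odds = prior odds × LR₁ × LR₂ = 1.3642.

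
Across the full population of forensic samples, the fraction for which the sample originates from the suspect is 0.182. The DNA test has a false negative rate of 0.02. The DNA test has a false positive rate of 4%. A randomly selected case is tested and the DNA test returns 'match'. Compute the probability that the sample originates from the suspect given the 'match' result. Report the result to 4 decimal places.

P(H | E) ≈ 0.8450

Let H be the event that the sample originates from the suspect. P(H) = 0.182, so P(¬H) = 0.818. With E the 'match' result, P(E|H) = 0.98 and P(E|¬H) = 0.04.
P(E) = 0.98·0.182 + 0.04·0.818 = 0.17836 + 0.032720 = 0.21108.
By Bayes' theorem, P(H|E) = 0.17836 / 0.21108 = 0.8450.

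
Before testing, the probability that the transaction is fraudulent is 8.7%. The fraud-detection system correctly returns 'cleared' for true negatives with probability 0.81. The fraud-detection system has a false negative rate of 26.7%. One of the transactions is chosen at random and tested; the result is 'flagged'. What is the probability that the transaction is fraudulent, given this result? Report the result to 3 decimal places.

P(H | E) ≈ 0.269

Let H be the event that the transaction is fraudulent. P(H) = 0.087, so P(¬H) = 0.913. With E the 'flagged' result, P(E|H) = 0.733 and P(E|¬H) = 0.19.
P(E) = 0.733·0.087 + 0.19·0.913 = 0.063771 + 0.17347 = 0.23724.
By Bayes' theorem, P(H|E) = 0.063771 / 0.23724 = 0.269.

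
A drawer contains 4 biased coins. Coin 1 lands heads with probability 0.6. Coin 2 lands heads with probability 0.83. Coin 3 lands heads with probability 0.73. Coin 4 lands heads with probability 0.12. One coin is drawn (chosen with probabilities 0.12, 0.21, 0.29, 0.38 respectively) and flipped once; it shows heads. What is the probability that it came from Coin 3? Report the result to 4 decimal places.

Posterior probability ≈ 0.4204

Tabulate prior·likelihood by source: [1] prior 0.12, lik 0.6, product 0.07200; [2] prior 0.21, lik 0.83, product 0.1743; [3] prior 0.29, lik 0.73, product 0.2117; [4] prior 0.38, lik 0.12, product 0.04560.
Normalizing constant = 0.50360; the posterior for Coin 3 is its product over the sum, 0.2117/0.50360 = 0.4204.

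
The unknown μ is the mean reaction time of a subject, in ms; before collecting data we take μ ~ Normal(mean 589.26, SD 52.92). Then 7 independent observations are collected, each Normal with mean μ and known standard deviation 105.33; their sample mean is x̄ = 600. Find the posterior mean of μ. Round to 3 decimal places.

Prior precision 1/τ₀² = 1/52.92² = 0.00035708; data precision n/σ² = 7/105.33² = 0.00063095.
Posterior precision = 0.00035708 + 0.00063095 = 0.00098802.
Posterior mean = (0.00035708·589.26 + 0.00063095·600) / 0.00098802 = 596.119.

Posterior mean ≈ 596.119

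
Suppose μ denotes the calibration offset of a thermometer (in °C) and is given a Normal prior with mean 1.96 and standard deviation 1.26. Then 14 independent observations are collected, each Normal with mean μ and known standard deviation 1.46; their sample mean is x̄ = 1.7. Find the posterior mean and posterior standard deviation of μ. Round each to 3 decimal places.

With known σ, the Normal prior is conjugate. Weight on the data is w = (n/σ²)/(n/σ² + 1/τ₀²) = 6.56784/(6.56784+0.629882) = 0.91249.
Posterior mean = w·x̄ + (1−w)·μ₀ = 0.91249·1.7 + 0.087511·1.96 = 1.723. Posterior variance = 1/(6.56784+0.629882) = 0.138933, so SD = 0.373.

Posterior mean ≈ 1.723; posterior SD ≈ 0.373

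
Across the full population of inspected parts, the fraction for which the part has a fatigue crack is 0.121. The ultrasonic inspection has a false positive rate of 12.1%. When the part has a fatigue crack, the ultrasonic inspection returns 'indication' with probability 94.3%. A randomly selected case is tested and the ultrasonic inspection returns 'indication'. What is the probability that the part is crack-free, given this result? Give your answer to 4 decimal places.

Write H for 'the part has a fatigue crack'. Prior odds H:¬H = 0.121/0.879 = 0.13766. For the 'indication' outcome, the likelihood ratio is 0.943/0.121 = 7.7934.
Posterior odds = 0.13766 × 7.7934 = 1.0728, so P(H|E) = 1.0728/(1+1.0728) = 0.5176. Then P(¬H|E) = 1 − 0.5176 = 0.4824.

P(¬H | E) ≈ 0.4824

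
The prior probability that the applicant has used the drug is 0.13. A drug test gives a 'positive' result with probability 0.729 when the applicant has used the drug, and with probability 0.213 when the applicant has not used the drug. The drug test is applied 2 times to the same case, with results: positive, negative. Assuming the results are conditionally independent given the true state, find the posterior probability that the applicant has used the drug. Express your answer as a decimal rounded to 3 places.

Posterior P(H) ≈ 0.150

With H the event that the applicant has used the drug, the joint likelihood of the observed sequence is P(data|H) = 0.729·0.271 = 0.19756 and P(data|¬H) = 0.213·0.787 = 0.16763.
Bayes: P(H|data) = 0.13·0.19756 / (0.13·0.19756 + 0.87·0.16763) = 0.025683/0.17152 = 0.1497.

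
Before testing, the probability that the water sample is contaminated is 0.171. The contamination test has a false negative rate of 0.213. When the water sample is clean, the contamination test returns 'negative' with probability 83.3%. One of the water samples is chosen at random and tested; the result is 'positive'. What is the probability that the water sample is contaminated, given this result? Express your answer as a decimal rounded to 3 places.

P(H | E) ≈ 0.493

Let H be the event that the water sample is contaminated. P(H) = 0.171, so P(¬H) = 0.829. With E the 'positive' result, P(E|H) = 0.787 and P(E|¬H) = 0.167.
P(E) = 0.787·0.171 + 0.167·0.829 = 0.13458 + 0.13844 = 0.27302.
By Bayes' theorem, P(H|E) = 0.13458 / 0.27302 = 0.493.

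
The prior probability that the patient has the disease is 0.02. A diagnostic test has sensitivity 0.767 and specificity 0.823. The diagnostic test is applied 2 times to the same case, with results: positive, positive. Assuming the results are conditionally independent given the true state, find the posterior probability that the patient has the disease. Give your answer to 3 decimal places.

With H the event that the patient has the disease, the joint likelihood of the observed sequence is P(data|H) = 0.767·0.767 = 0.58829 and P(data|¬H) = 0.177·0.177 = 0.031329.
Bayes: P(H|data) = 0.02·0.58829 / (0.02·0.58829 + 0.98·0.031329) = 0.011766/0.042468 = 0.2770.

Posterior P(H) ≈ 0.277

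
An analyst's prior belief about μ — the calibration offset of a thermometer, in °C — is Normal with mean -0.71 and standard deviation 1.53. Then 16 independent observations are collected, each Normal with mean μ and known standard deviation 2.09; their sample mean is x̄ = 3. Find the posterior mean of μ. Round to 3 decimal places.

Prior precision 1/τ₀² = 1/1.53² = 0.427186; data precision n/σ² = 16/2.09² = 3.66292.
Posterior precision = 0.427186 + 3.66292 = 4.09011.
Posterior mean = (0.427186·-0.71 + 3.66292·3) / 4.09011 = 2.613.

Posterior mean ≈ 2.613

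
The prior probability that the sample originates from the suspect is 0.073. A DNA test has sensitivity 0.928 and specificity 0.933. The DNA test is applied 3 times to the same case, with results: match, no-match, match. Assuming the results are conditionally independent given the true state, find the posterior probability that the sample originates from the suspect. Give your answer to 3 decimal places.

Let H be the event that the sample originates from the suspect; start with P(H) = 0.073. P('match'|H) = 0.928, P('match'|¬H) = 0.067.
Update on result 1 ('match'): P(H) ← 0.928·0.0730 / (0.928·0.0730 + 0.067·0.9270) = 0.067744/0.12985 = 0.5217.
Update on result 2 ('no-match'): P(H) ← 0.072·0.5217 / (0.072·0.5217 + 0.933·0.4783) = 0.037562/0.48382 = 0.0776.
Update on result 3 ('match'): P(H) ← 0.928·0.0776 / (0.928·0.0776 + 0.067·0.9224) = 0.072047/0.13385 = 0.5383.

Posterior P(H) ≈ 0.538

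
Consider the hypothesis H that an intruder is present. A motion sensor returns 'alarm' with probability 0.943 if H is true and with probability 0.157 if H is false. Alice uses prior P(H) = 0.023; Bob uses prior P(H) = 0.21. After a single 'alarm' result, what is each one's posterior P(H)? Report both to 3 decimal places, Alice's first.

P('+'|H) = 0.943, P('+'|¬H) = 0.157.
Alice: numerator 0.943·0.023 = 0.021689; evidence = 0.021689+0.157·0.977 = 0.17508; posterior = 0.124.
Bob: numerator 0.943·0.21 = 0.19803; evidence = 0.19803+0.157·0.79 = 0.32206; posterior = 0.615.

Alice: 0.124; Bob: 0.615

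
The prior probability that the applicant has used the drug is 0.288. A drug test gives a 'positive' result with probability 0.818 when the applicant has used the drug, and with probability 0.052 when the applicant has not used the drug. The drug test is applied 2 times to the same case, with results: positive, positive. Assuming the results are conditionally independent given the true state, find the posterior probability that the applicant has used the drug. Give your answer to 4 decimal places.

Posterior P(H) ≈ 0.9901

With H the event that the applicant has used the drug, the joint likelihood of the observed sequence is P(data|H) = 0.818·0.818 = 0.66912 and P(data|¬H) = 0.052·0.052 = 0.0027040.
Bayes: P(H|data) = 0.288·0.66912 / (0.288·0.66912 + 0.712·0.0027040) = 0.19271/0.19463 = 0.9901.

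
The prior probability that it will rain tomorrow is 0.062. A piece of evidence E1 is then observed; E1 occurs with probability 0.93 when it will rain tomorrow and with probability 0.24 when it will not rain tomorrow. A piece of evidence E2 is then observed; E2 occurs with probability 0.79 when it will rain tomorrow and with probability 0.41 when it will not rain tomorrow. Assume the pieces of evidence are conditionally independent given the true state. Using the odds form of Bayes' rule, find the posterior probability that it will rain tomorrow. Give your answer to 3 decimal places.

Prior odds = 0.062/(1−0.062) = 0.066098.
Likelihood ratio for E1 = 0.93/0.24 = 3.8750.
Likelihood ratio for E2 = 0.79/0.41 = 1.9268.
Posterior odds = prior odds × LR₁ × LR₂ = 0.49352.
Posterior probability = odds/(1+odds) = 0.49352/1.4935 = 0.330.

Posterior probability ≈ 0.330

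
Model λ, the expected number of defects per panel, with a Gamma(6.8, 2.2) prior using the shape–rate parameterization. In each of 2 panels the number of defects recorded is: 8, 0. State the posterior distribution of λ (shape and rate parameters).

Posterior: Gamma(shape=14.8, rate=4.2)

The Poisson likelihood adds the total count to the shape and the number of exposure periods to the rate. Here ∑xᵢ = 8 and n = 2, so shape 6.8→14.8 and rate 2.2→4.2.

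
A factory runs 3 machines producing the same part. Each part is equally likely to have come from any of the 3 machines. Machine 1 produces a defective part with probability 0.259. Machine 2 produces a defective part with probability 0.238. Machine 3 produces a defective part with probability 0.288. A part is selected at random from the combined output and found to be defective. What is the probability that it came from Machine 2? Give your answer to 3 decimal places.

P(defective|M1) = 0.259; P(defective|M2) = 0.238; P(defective|M3) = 0.288.
Prior × likelihood for each source: 0.333333·0.259=0.08633, 0.333333·0.238=0.07933, 0.333333·0.288=0.09600. Summing gives P(defective) = 0.26167.
P(Machine 2 | defective) = 0.07933 / 0.26167 = 0.303.

Posterior probability ≈ 0.303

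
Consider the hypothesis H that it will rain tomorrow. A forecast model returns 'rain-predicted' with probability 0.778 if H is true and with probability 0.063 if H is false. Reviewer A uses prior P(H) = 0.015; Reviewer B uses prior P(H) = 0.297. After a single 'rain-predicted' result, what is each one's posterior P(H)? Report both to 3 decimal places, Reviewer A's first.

P('+'|H) = 0.778, P('+'|¬H) = 0.063.
Reviewer A: numerator 0.778·0.015 = 0.011670; evidence = 0.011670+0.063·0.985 = 0.073725; posterior = 0.158.
Reviewer B: numerator 0.778·0.297 = 0.23107; evidence = 0.23107+0.063·0.703 = 0.27536; posterior = 0.839.

Reviewer A: 0.158; Reviewer B: 0.839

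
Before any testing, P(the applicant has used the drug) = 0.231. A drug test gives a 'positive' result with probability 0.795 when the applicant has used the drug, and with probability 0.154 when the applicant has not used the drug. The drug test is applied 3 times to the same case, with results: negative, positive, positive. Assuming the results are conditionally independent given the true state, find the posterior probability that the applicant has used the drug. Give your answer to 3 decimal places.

With H the event that the applicant has used the drug, the joint likelihood of the observed sequence is P(data|H) = 0.205·0.795·0.795 = 0.12957 and P(data|¬H) = 0.846·0.154·0.154 = 0.020064.
Bayes: P(H|data) = 0.231·0.12957 / (0.231·0.12957 + 0.769·0.020064) = 0.029930/0.045359 = 0.6598.

Posterior P(H) ≈ 0.660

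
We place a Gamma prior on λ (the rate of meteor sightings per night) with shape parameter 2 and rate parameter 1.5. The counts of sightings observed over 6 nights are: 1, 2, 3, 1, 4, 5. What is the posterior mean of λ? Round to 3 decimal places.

The Poisson likelihood adds the total count to the shape and the number of exposure periods to the rate. Here ∑xᵢ = 16 and n = 6, so shape 2→18 and rate 1.5→7.5.
E[λ | data] = 18/7.5 = 2.400.

Posterior mean ≈ 2.400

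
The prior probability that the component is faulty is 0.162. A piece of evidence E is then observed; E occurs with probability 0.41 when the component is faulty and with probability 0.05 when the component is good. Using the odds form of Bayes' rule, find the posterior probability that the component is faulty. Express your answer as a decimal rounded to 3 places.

Posterior probability ≈ 0.613

Prior odds = 0.162/(1−0.162) = 0.19332.
Likelihood ratio for E = 0.41/0.05 = 8.2000.
Posterior odds = prior odds × LR = 1.5852.
Posterior probability = odds/(1+odds) = 1.5852/2.5852 = 0.613.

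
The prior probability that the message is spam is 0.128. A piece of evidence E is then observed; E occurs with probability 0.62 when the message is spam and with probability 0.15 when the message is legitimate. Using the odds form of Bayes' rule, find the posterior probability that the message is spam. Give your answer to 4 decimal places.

Prior odds = 0.128/(1−0.128) = 0.14679.
Likelihood ratio for E = 0.62/0.15 = 4.1333.
Posterior odds = prior odds × LR = 0.60673.
Posterior probability = odds/(1+odds) = 0.60673/1.6067 = 0.3776.

Posterior probability ≈ 0.3776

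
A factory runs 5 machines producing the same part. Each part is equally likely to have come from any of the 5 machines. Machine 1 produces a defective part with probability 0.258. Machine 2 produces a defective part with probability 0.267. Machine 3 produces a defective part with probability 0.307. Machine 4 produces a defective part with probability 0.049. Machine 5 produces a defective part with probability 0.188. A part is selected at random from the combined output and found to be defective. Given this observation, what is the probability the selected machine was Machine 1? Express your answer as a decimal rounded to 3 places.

Posterior probability ≈ 0.241

P(defective|M1) = 0.258; P(defective|M2) = 0.267; P(defective|M3) = 0.307; P(defective|M4) = 0.049; P(defective|M5) = 0.188.
Prior × likelihood for each source: 0.2·0.258=0.05160, 0.2·0.267=0.05340, 0.2·0.307=0.06140, 0.2·0.049=0.009800, 0.2·0.188=0.03760. Summing gives P(defective) = 0.21380.
P(Machine 1 | defective) = 0.05160 / 0.21380 = 0.241.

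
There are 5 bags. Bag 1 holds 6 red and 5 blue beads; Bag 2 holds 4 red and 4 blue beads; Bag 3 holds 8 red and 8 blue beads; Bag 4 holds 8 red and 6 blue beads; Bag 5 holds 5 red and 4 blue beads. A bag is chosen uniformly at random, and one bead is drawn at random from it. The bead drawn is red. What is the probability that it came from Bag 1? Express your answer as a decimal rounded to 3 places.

Posterior probability ≈ 0.204

Tabulate prior·likelihood by source: [1] prior 0.2, lik 0.5455, product 0.1091; [2] prior 0.2, lik 0.5, product 0.1000; [3] prior 0.2, lik 0.5, product 0.1000; [4] prior 0.2, lik 0.5714, product 0.1143; [5] prior 0.2, lik 0.5556, product 0.1111.
Normalizing constant = 0.53449; the posterior for Bag 1 is its product over the sum, 0.1091/0.53449 = 0.204.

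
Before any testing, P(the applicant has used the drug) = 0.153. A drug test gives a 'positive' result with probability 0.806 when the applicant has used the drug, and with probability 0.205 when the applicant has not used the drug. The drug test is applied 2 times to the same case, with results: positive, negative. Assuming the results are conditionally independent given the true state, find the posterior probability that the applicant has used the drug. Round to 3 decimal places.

With H the event that the applicant has used the drug, the joint likelihood of the observed sequence is P(data|H) = 0.806·0.194 = 0.15636 and P(data|¬H) = 0.205·0.795 = 0.16298.
Bayes: P(H|data) = 0.153·0.15636 / (0.153·0.15636 + 0.847·0.16298) = 0.023924/0.16196 = 0.1477.

Posterior P(H) ≈ 0.148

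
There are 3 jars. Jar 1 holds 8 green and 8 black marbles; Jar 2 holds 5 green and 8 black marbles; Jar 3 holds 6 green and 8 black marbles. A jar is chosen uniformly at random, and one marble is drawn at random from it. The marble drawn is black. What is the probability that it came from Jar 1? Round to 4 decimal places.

Tabulate prior·likelihood by source: [1] prior 0.333333, lik 0.5, product 0.1667; [2] prior 0.333333, lik 0.6154, product 0.2051; [3] prior 0.333333, lik 0.5714, product 0.1905.
Normalizing constant = 0.56227; the posterior for Jar 1 is its product over the sum, 0.1667/0.56227 = 0.2964.

Posterior probability ≈ 0.2964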